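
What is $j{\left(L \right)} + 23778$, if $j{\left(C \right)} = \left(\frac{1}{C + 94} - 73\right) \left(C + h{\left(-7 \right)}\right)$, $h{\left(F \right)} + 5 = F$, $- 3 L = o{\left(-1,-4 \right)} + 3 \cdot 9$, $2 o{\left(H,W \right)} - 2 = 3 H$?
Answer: $\frac{77565473}{3066} \approx 25299.0$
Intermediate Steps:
$o{\left(H,W \right)} = 1 + \frac{3 H}{2}$
$L = - \frac{53}{6}$ ($L = - \frac{\left(1 + \frac{3}{2} \left(-1\right)\right) + 3 \cdot 9}{3} = - \frac{\left(1 - \frac{3}{2}\right) + 27}{3} = - \frac{- \frac{1}{2} + 27}{3} = \left(- \frac{1}{3}\right) \frac{53}{2} = - \frac{53}{6} \approx -8.8333$)
$h{\left(F \right)} = -5 + F$
$j{\left(C \right)} = \left(-73 + \frac{1}{94 + C}\right) \left(-12 + C\right)$ ($j{\left(C \right)} = \left(\frac{1}{C + 94} - 73\right) \left(C - 12\right) = \left(\frac{1}{94 + C} - 73\right) \left(C - 12\right) = \left(-73 + \frac{1}{94 + C}\right) \left(-12 + C\right)$)
$j{\left(L \right)} + 23778 = \frac{82332 - - \frac{105735}{2} - 73 \left(- \frac{53}{6}\right)^{2}}{94 - \frac{53}{6}} + 23778 = \frac{82332 + \frac{105735}{2} - \frac{205057}{36}}{\frac{511}{6}} + 23778 = \frac{6 \left(82332 + \frac{105735}{2} - \frac{205057}{36}\right)}{511} + 23778 = \frac{6}{511} \cdot \frac{4662125}{36} + 23778 = \frac{4662125}{3066} + 23778 = \frac{77565473}{3066}$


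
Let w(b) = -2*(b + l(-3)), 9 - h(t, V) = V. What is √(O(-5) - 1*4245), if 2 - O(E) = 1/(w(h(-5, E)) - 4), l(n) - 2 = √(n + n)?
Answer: √2*√((152747 + 8486*I*√6)/(-18 - I*√6))/2 ≈ 2.8488e-5 - 65.138*I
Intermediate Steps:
l(n) = 2 + √2*√n (l(n) = 2 + √(n + n) = 2 + √(2*n) = 2 + √2*√n)
h(t, V) = 9 - V
w(b) = -4 - 2*b - 2*I*√6 (w(b) = -2*(b + (2 + √2*√(-3))) = -2*(b + (2 + √2*(I*√3))) = -2*(b + (2 + I*√6)) = -2*(2 + b + I*√6) = -4 - 2*b - 2*I*√6)
O(E) = 2 - 1/(-26 + 2*E - 2*I*√6) (O(E) = 2 - 1/((-4 - 2*(9 - E) - 2*I*√6) - 4) = 2 - 1/((-4 + (-18 + 2*E) - 2*I*√6) - 4) = 2 - 1/((-22 + 2*E - 2*I*√6) - 4) = 2 - 1/(-26 + 2*E - 2*I*√6))
√(O(-5) - 1*4245) = √((53/2 - 2*(-5) + 2*I*√6)/(13 - 1*(-5) + I*√6) - 1*4245) = √((53/2 + 10 + 2*I*√6)/(13 + 5 + I*√6) - 4245) = √((73/2 + 2*I*√6)/(18 + I*√6) - 4245) = √(-4245 + (73/2 + 2*I*√6)/(18 + I*√6))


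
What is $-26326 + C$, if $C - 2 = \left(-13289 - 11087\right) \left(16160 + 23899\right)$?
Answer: $-976504508$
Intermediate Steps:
$C = -976478182$ ($C = 2 + \left(-13289 - 11087\right) \left(16160 + 23899\right) = 2 - 976478184 = -976478182$)
$-26326 + C = -26326 - 976478182 = -976504508$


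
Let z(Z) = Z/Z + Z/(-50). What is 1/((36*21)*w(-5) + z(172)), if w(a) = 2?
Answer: 25/37739 ≈ 0.00066245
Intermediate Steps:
z(Z) = 1 - Z/50 (z(Z) = 1 + Z*(-1/50) = 1 - Z/50)
1/((36*21)*w(-5) + z(172)) = 1/((36*21)*2 + (1 - 1/50*172)) = 1/(756*2 + (1 - 86/25)) = 1/(1512 - 61/25) = 1/(37739/25) = 25/37739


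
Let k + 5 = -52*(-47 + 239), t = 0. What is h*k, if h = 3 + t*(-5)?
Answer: -29967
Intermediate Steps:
h = 3 (h = 3 + 0*(-5) = 3 + 0 = 3)
k = -9989 (k = -5 - 52*(-47 + 239) = -5 - 52*192 = -5 - 9984 = -9989)
h*k = 3*(-9989) = -29967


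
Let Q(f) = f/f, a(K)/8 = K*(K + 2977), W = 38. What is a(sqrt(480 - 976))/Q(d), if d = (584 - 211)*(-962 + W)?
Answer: -3968 + 95264*I*sqrt(31) ≈ -3968.0 + 5.3041e+5*I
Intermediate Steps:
a(K) = 8*K*(2977 + K) (a(K) = 8*(K*(K + 2977)) = 8*(K*(2977 + K)) = 8*K*(2977 + K))
d = -344652 (d = (584 - 211)*(-962 + 38) = 373*(-924) = -344652)
Q(f) = 1
a(sqrt(480 - 976))/Q(d) = (8*sqrt(480 - 976)*(2977 + sqrt(480 - 976)))/1 = (8*sqrt(-496)*(2977 + sqrt(-496)))*1 = (8*(4*I*sqrt(31))*(2977 + 4*I*sqrt(31)))*1 = (32*I*sqrt(31)*(2977 + 4*I*sqrt(31)))*1 = 32*I*sqrt(31)*(2977 + 4*I*sqrt(31))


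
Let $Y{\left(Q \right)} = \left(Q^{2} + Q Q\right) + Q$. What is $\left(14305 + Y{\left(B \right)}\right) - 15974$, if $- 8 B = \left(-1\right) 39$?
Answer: $- \frac{51731}{32} \approx -1616.6$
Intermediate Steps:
$B = \frac{39}{8}$ ($B = - \frac{\left(-1\right) 39}{8} = \left(- \frac{1}{8}\right) \left(-39\right) = \frac{39}{8} \approx 4.875$)
$Y{\left(Q \right)} = Q + 2 Q^{2}$ ($Y{\left(Q \right)} = \left(Q^{2} + Q^{2}\right) + Q = 2 Q^{2} + Q = Q + 2 Q^{2}$)
$\left(14305 + Y{\left(B \right)}\right) - 15974 = \left(14305 + \frac{39 \left(1 + 2 \cdot \frac{39}{8}\right)}{8}\right) - 15974 = \left(14305 + \frac{39 \left(1 + \frac{39}{4}\right)}{8}\right) - 15974 = \left(14305 + \frac{39}{8} \cdot \frac{43}{4}\right) - 15974 = \left(14305 + \frac{1677}{32}\right) - 15974 = \frac{459437}{32} - 15974 = - \frac{51731}{32}$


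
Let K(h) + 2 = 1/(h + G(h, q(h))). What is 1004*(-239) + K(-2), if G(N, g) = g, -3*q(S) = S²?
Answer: -2399583/10 ≈ -2.3996e+5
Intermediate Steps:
q(S) = -S²/3
K(h) = -2 + 1/(h - h²/3)
1004*(-239) + K(-2) = 1004*(-239) + (-3 - 2*(-2)² + 6*(-2))/((-2)*(-3 - 2)) = -239956 - ½*(-3 - 2*4 - 12)/(-5) = -239956 - ½*(-⅕)*(-3 - 8 - 12) = -239956 - ½*(-⅕)*(-23) = -239956 - 23/10 = -2399583/10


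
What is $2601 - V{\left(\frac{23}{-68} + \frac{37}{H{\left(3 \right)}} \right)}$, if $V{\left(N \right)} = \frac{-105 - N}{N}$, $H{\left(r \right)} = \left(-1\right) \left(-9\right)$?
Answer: $\frac{6072278}{2309} \approx 2629.8$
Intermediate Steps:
$H{\left(r \right)} = 9$
$V{\left(N \right)} = \frac{-105 - N}{N}$
$2601 - V{\left(\frac{23}{-68} + \frac{37}{H{\left(3 \right)}} \right)} = 2601 - \frac{-105 - \left(\frac{23}{-68} + \frac{37}{9}\right)}{\frac{23}{-68} + \frac{37}{9}} = 2601 - \frac{-105 - \left(23 \left(- \frac{1}{68}\right) + 37 \cdot \frac{1}{9}\right)}{23 \left(- \frac{1}{68}\right) + 37 \cdot \frac{1}{9}} = 2601 - \frac{-105 - \left(- \frac{23}{68} + \frac{37}{9}\right)}{- \frac{23}{68} + \frac{37}{9}} = 2601 - \frac{-105 - \frac{2309}{612}}{\frac{2309}{612}} = 2601 - \frac{612 \left(-105 - \frac{2309}{612}\right)}{2309} = 2601 - \frac{612}{2309} \left(- \frac{66569}{612}\right) = 2601 - - \frac{66569}{2309} = 2601 + \frac{66569}{2309} = \frac{6072278}{2309}$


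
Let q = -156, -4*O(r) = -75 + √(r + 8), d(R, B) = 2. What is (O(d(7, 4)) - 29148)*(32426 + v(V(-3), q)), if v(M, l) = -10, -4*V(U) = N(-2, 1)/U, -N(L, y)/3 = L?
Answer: -944253768 - 8104*√10 ≈ -9.4428e+8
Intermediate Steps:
O(r) = 75/4 - √(8 + r)/4 (O(r) = -(-75 + √(r + 8))/4 = -(-75 + √(8 + r))/4 = 75/4 - √(8 + r)/4)
N(L, y) = -3*L
V(U) = -3/(2*U) (V(U) = -(-3*(-2))/(4*U) = -3/(2*U))
(O(d(7, 4)) - 29148)*(32426 + v(V(-3), q)) = ((75/4 - √(8 + 2)/4) - 29148)*(32426 - 10) = ((75/4 - √10/4) - 29148)*32416 = (-116517/4 - √10/4)*32416 = -944253768 - 8104*√10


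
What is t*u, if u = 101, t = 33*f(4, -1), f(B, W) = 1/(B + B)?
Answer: 3333/8 ≈ 416.63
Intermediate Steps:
f(B, W) = 1/(2*B)
t = 33/8 (t = 33*((½)/4) = 33*((½)*(¼)) = 33*(⅛) = 33/8 ≈ 4.1250)
t*u = (33/8)*101 = 3333/8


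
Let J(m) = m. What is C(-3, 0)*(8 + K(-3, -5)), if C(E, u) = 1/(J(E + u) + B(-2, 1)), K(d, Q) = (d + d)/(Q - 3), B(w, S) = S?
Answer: -35/8 ≈ -4.3750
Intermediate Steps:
K(d, Q) = 2*d/(-3 + Q) (K(d, Q) = (2*d)/(-3 + Q) = 2*d/(-3 + Q))
C(E, u) = 1/(1 + E + u) (C(E, u) = 1/((E + u) + 1) = 1/(1 + E + u))
C(-3, 0)*(8 + K(-3, -5)) = (8 + 2*(-3)/(-3 - 5))/(1 - 3 + 0) = (8 + 2*(-3)/(-8))/(-2) = -(8 + 2*(-3)*(-1/8))/2 = -(8 + 3/4)/2 = -1/2*35/4 = -35/8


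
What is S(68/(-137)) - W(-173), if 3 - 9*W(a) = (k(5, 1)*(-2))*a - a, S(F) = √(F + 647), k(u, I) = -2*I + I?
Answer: -176/9 + √12134227/137 ≈ 5.8709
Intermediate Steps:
k(u, I) = -I
S(F) = √(647 + F)
W(a) = ⅓ - a/9 (W(a) = ⅓ - ((-1*1*(-2))*a - a)/9 = ⅓ - ((-1*(-2))*a - a)/9 = ⅓ - (2*a - a)/9 = ⅓ - a/9)
S(68/(-137)) - W(-173) = √(647 + 68/(-137)) - (⅓ - ⅑*(-173)) = √(647 + 68*(-1/137)) - (⅓ + 173/9) = √(647 - 68/137) - 1*176/9 = √(88571/137) - 176/9 = √12134227/137 - 176/9 = -176/9 + √12134227/137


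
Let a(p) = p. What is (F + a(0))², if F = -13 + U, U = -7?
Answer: 400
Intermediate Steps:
F = -20 (F = -13 - 7 = -20)
(F + a(0))² = (-20 + 0)² = (-20)² = 400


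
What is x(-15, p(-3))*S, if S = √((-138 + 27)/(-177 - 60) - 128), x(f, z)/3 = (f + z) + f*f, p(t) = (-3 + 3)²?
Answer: 3150*I*√31837/79 ≈ 7114.6*I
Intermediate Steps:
p(t) = 0 (p(t) = 0² = 0)
x(f, z) = 3*f + 3*z + 3*f² (x(f, z) = 3*((f + z) + f*f) = 3*((f + z) + f²) = 3*(f + z + f²) = 3*f + 3*z + 3*f²)
S = 5*I*√31837/79 (S = √(-111/(-237) - 128) = √(-111*(-1/237) - 128) = √(37/79 - 128) = √(-10075/79) = 5*I*√31837/79 ≈ 11.293*I)
x(-15, p(-3))*S = (3*(-15) + 3*0 + 3*(-15)²)*(5*I*√31837/79) = (-45 + 0 + 3*225)*(5*I*√31837/79) = (-45 + 0 + 675)*(5*I*√31837/79) = 630*(5*I*√31837/79) = 3150*I*√31837/79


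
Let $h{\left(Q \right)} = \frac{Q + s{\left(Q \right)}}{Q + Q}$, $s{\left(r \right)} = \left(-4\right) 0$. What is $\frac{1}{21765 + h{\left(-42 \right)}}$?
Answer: $\frac{2}{43531} \approx 4.5944 \cdot 10^{-5}$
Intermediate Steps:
$s{\left(r \right)} = 0$
$h{\left(Q \right)} = \frac{1}{2}$ ($h{\left(Q \right)} = \frac{Q + 0}{Q + Q} = \frac{Q}{2 Q} = Q \frac{1}{2 Q} = \frac{1}{2}$)
$\frac{1}{21765 + h{\left(-42 \right)}} = \frac{1}{21765 + \frac{1}{2}} = \frac{1}{\frac{43531}{2}} = \frac{2}{43531}$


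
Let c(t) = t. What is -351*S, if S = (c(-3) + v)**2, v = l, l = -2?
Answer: -8775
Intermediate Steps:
v = -2
S = 25 (S = (-3 - 2)**2 = (-5)**2 = 25)
-351*S = -351*25 = -8775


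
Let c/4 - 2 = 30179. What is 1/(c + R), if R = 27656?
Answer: 1/148380 ≈ 6.7395e-6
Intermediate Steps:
c = 120724 (c = 8 + 4*30179 = 8 + 120716 = 120724)
1/(c + R) = 1/(120724 + 27656) = 1/148380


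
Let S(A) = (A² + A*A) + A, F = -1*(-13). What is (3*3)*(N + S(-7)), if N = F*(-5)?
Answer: 234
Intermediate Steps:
F = 13
S(A) = A + 2*A² (S(A) = (A² + A²) + A = 2*A² + A = A + 2*A²)
N = -65 (N = 13*(-5) = -65)
(3*3)*(N + S(-7)) = (3*3)*(-65 - 7*(1 + 2*(-7))) = 9*(-65 - 7*(1 - 14)) = 9*(-65 - 7*(-13)) = 9*(-65 + 91) = 9*26 = 234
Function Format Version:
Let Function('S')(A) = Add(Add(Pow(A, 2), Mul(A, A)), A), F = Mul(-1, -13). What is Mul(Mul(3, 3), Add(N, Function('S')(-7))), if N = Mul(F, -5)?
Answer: 234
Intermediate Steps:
F = 13
Function('S')(A) = Add(A, Mul(2, Pow(A, 2))) (Function('S')(A) = Add(Add(Pow(A, 2), Pow(A, 2)), A) = Add(Mul(2, Pow(A, 2)), A) = Add(A, Mul(2, Pow(A, 2))))
N = -65 (N = Mul(13, -5) = -65)
Mul(Mul(3, 3), Add(N, Function('S')(-7))) = Mul(Mul(3, 3), Add(-65, Mul(-7, Add(1, Mul(2, -7))))) = Mul(9, Add(-65, Mul(-7, Add(1, -14)))) = Mul(9, Add(-65, Mul(-7, -13))) = Mul(9, Add(-65, 91)) = Mul(9, 26) = 234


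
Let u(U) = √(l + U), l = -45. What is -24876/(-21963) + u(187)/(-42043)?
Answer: 8292/7321 - √142/42043 ≈ 1.1323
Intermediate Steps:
u(U) = √(-45 + U)
-24876/(-21963) + u(187)/(-42043) = -24876/(-21963) + √(-45 + 187)/(-42043) = -24876*(-1/21963) + √142*(-1/42043) = 8292/7321 - √142/42043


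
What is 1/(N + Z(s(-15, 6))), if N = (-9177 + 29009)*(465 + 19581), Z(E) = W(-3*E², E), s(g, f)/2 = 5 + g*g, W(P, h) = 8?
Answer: 1/397552280 ≈ 2.5154e-9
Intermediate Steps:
s(g, f) = 10 + 2*g² (s(g, f) = 2*(5 + g*g) = 2*(5 + g²) = 10 + 2*g²)
Z(E) = 8
N = 397552272 (N = 19832*20046 = 397552272)
1/(N + Z(s(-15, 6))) = 1/(397552272 + 8) = 1/397552280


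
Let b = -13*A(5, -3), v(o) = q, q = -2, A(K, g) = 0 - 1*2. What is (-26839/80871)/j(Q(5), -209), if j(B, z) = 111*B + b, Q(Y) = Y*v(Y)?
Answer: 26839/87664164 ≈ 0.00030616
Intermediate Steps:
A(K, g) = -2 (A(K, g) = 0 - 2 = -2)
v(o) = -2
b = 26 (b = -13*(-2) = 26)
Q(Y) = -2*Y (Q(Y) = Y*(-2) = -2*Y)
j(B, z) = 26 + 111*B (j(B, z) = 111*B + 26 = 26 + 111*B)
(-26839/80871)/j(Q(5), -209) = (-26839/80871)/(26 + 111*(-2*5)) = (-26839*1/80871)/(26 + 111*(-10)) = -26839/(80871*(26 - 1110)) = -26839/80871/(-1084) = -26839/80871*(-1/1084) = 26839/87664164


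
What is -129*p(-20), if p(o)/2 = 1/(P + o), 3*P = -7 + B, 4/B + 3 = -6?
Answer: 6966/607 ≈ 11.476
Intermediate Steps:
B = -4/9 (B = 4/(-3 - 6) = 4/(-9) = 4*(-⅑) = -4/9 ≈ -0.44444)
P = -67/27 (P = (-7 - 4/9)/3 = (⅓)*(-67/9) = -67/27 ≈ -2.4815)
p(o) = 2/(-67/27 + o)
-129*p(-20) = -6966/(-67 + 27*(-20)) = -6966/(-67 - 540) = -6966/(-607) = -6966*(-1)/607 = -129*(-54/607) = 6966/607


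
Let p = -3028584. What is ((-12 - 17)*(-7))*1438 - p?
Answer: 3320498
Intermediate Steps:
((-12 - 17)*(-7))*1438 - p = ((-12 - 17)*(-7))*1438 - 1*(-3028584) = -29*(-7)*1438 + 3028584 = 203*1438 + 3028584 = 291914 + 3028584 = 3320498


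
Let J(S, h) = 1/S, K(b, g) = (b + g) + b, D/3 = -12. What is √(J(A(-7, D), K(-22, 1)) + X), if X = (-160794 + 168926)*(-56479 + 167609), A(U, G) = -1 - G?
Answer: √1107043721035/35 ≈ 30062.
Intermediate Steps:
D = -36 (D = 3*(-12) = -36)
X = 903709160 (X = 8132*111130 = 903709160)
K(b, g) = g + 2*b
√(J(A(-7, D), K(-22, 1)) + X) = √(1/(-1 - 1*(-36)) + 903709160) = √(1/(-1 + 36) + 903709160) = √(1/35 + 903709160) = √(31629820601/35) = √1107043721035/35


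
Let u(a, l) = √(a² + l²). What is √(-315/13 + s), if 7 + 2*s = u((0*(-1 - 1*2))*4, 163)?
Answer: √9087/13 ≈ 7.3327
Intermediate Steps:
s = 78 (s = -7/2 + √(((0*(-1 - 1*2))*4)² + 163²)/2 = -7/2 + √(((0*(-1 - 2))*4)² + 26569)/2 = -7/2 + √(((0*(-3))*4)² + 26569)/2 = -7/2 + √((0*4)² + 26569)/2 = -7/2 + √(0² + 26569)/2 = -7/2 + √(0 + 26569)/2 = -7/2 + √26569/2 = -7/2 + (½)*163 = -7/2 + 163/2 = 78)
√(-315/13 + s) = √(-315/13 + 78) = √(699/13) = √9087/13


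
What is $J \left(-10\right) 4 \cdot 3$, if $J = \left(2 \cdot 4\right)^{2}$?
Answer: $-7680$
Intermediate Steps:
$J = 64$ ($J = 8^{2} = 64$)
$J \left(-10\right) 4 \cdot 3 = 64 \left(-10\right) 4 \cdot 3 = \left(-640\right) 12 = -7680$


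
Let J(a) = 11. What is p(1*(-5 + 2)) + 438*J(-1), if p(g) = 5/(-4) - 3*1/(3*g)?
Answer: 57805/12 ≈ 4817.1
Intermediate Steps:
p(g) = -5/4 - 1/g (p(g) = 5*(-¼) - 3*1/(3*g) = -5/4 - 1/g)
p(1*(-5 + 2)) + 438*J(-1) = (-5/4 - 1/(1*(-5 + 2))) + 438*11 = (-5/4 - 1/(1*(-3))) + 4818 = (-5/4 - 1/(-3)) + 4818 = (-5/4 - 1*(-⅓)) + 4818 = (-5/4 + ⅓) + 4818 = -11/12 + 4818 = 57805/12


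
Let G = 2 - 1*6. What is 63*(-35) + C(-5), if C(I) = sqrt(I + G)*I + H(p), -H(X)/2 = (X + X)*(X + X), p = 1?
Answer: -2213 - 15*I ≈ -2213.0 - 15.0*I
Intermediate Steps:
G = -4 (G = 2 - 6 = -4)
H(X) = -8*X**2 (H(X) = -2*(X + X)*(X + X) = -2*2*X*2*X = -8*X**2)
C(I) = -8 + I*sqrt(-4 + I) (C(I) = sqrt(I - 4)*I - 8*1**2 = sqrt(-4 + I)*I - 8*1 = I*sqrt(-4 + I) - 8 = -8 + I*sqrt(-4 + I))
63*(-35) + C(-5) = 63*(-35) + (-8 - 5*sqrt(-4 - 5)) = -2205 + (-8 - 15*I) = -2213 - 15*I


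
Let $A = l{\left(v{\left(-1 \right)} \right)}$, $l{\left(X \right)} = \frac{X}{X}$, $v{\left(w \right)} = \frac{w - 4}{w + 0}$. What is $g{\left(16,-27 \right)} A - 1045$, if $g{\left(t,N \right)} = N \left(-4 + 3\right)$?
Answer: $-1018$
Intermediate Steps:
$g{\left(t,N \right)} = - N$ ($g{\left(t,N \right)} = N \left(-1\right) = - N$)
$v{\left(w \right)} = \frac{-4 + w}{w}$
$l{\left(X \right)} = 1$
$A = 1$
$g{\left(16,-27 \right)} A - 1045 = \left(-1\right) \left(-27\right) 1 - 1045 = 27 \cdot 1 - 1045 = 27 - 1045 = -1018$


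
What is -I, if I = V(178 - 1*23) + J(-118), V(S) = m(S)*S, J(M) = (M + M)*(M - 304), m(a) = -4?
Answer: -98972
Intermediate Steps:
J(M) = 2*M*(-304 + M) (J(M) = (2*M)*(-304 + M) = 2*M*(-304 + M))
V(S) = -4*S
I = 98972 (I = -4*(178 - 1*23) + 2*(-118)*(-304 - 118) = -4*(178 - 23) + 2*(-118)*(-422) = -4*155 + 99592 = -620 + 99592 = 98972)
-I = -1*98972 = -98972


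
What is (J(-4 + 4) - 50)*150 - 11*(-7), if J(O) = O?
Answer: -7423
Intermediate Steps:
(J(-4 + 4) - 50)*150 - 11*(-7) = ((-4 + 4) - 50)*150 - 11*(-7) = (0 - 50)*150 + 77 = -50*150 + 77 = -7500 + 77 = -7423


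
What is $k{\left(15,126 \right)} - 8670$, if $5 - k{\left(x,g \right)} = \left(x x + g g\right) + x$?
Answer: $-24781$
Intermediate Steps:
$k{\left(x,g \right)} = 5 - x - g^{2} - x^{2}$ ($k{\left(x,g \right)} = 5 - \left(\left(x x + g g\right) + x\right) = 5 - \left(\left(x^{2} + g^{2}\right) + x\right) = 5 - \left(\left(g^{2} + x^{2}\right) + x\right) = 5 - \left(x + g^{2} + x^{2}\right) = 5 - x - g^{2} - x^{2}$)
$k{\left(15,126 \right)} - 8670 = \left(5 - 15 - 126^{2} - 15^{2}\right) - 8670 = \left(5 - 15 - 15876 - 225\right) - 8670 = -16111 - 8670 = -24781$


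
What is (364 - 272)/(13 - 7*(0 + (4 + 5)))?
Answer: -46/25 ≈ -1.8400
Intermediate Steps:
(364 - 272)/(13 - 7*(0 + (4 + 5))) = 92/(13 - 7*(0 + 9)) = 92/(13 - 7*9) = 92/(13 - 63) = 92/(-50) = 92*(-1/50) = -46/25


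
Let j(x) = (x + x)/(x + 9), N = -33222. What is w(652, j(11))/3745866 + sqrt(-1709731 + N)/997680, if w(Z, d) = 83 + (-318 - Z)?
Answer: -887/3745866 + I*sqrt(1742953)/997680 ≈ -0.00023679 + 0.0013233*I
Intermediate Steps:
j(x) = 2*x/(9 + x) (j(x) = (2*x)/(9 + x) = 2*x/(9 + x))
w(Z, d) = -235 - Z
w(652, j(11))/3745866 + sqrt(-1709731 + N)/997680 = (-235 - 1*652)/3745866 + sqrt(-1709731 - 33222)/997680 = (-235 - 652)*(1/3745866) + sqrt(-1742953)*(1/997680) = -887*1/3745866 + (I*sqrt(1742953))*(1/997680) = -887/3745866 + I*sqrt(1742953)/997680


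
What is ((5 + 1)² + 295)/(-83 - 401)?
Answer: -331/484 ≈ -0.68388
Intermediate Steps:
((5 + 1)² + 295)/(-83 - 401) = (6² + 295)/(-484) = (36 + 295)*(-1/484) = 331*(-1/484) = -331/484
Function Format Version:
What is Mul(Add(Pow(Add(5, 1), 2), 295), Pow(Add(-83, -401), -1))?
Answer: Rational(-331, 484) ≈ -0.68388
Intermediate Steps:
Mul(Add(Pow(Add(5, 1), 2), 295), Pow(Add(-83, -401), -1)) = Mul(Add(Pow(6, 2), 295), Pow(-484, -1)) = Mul(Add(36, 295), Rational(-1, 484)) = Mul(331, Rational(-1, 484)) = Rational(-331, 484)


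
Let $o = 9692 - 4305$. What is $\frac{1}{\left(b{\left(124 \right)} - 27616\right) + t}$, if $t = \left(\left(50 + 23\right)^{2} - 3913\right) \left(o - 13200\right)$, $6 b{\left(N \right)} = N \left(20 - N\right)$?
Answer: $- \frac{3}{33278920} \approx -9.0147 \cdot 10^{-8}$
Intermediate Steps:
$o = 5387$ ($o = 9692 - 4305 = 5387$)
$b{\left(N \right)} = \frac{N \left(20 - N\right)}{6}$
$t = -11063208$ ($t = \left(\left(50 + 23\right)^{2} - 3913\right) \left(5387 - 13200\right) = \left(73^{2} - 3913\right) \left(-7813\right) = \left(5329 - 3913\right) \left(-7813\right) = 1416 \left(-7813\right) = -11063208$)
$\frac{1}{\left(b{\left(124 \right)} - 27616\right) + t} = \frac{1}{\left(\frac{1}{6} \cdot 124 \left(20 - 124\right) - 27616\right) - 11063208} = \frac{1}{\left(\frac{1}{6} \cdot 124 \left(-104\right) - 27616\right) - 11063208} = \frac{1}{\left(- \frac{6448}{3} - 27616\right) - 11063208} = \frac{1}{- \frac{89296}{3} - 11063208} = \frac{1}{- \frac{33278920}{3}} = - \frac{3}{33278920}$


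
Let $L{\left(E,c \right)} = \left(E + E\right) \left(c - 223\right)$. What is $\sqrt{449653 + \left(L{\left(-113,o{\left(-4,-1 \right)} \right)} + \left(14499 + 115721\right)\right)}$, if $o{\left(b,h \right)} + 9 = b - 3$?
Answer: $\sqrt{633887} \approx 796.17$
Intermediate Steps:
$o{\left(b,h \right)} = -12 + b$ ($o{\left(b,h \right)} = -9 + \left(b - 3\right) = -9 + \left(-3 + b\right) = -12 + b$)
$L{\left(E,c \right)} = 2 E \left(-223 + c\right)$
$\sqrt{449653 + \left(L{\left(-113,o{\left(-4,-1 \right)} \right)} + \left(14499 + 115721\right)\right)} = \sqrt{449653 + \left(2 \left(-113\right) \left(-223 - 16\right) + \left(14499 + 115721\right)\right)} = \sqrt{449653 + \left(2 \left(-113\right) \left(-223 - 16\right) + 130220\right)} = \sqrt{449653 + \left(2 \left(-113\right) \left(-239\right) + 130220\right)} = \sqrt{449653 + \left(54014 + 130220\right)} = \sqrt{449653 + 184234} = \sqrt{633887}$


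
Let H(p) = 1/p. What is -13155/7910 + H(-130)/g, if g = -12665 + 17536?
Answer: -416507428/250442465 ≈ -1.6631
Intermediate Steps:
g = 4871
-13155/7910 + H(-130)/g = -13155/7910 + 1/(-130*4871) = -13155*1/7910 - 1/130*1/4871 = -2631/1582 - 1/633230 = -416507428/250442465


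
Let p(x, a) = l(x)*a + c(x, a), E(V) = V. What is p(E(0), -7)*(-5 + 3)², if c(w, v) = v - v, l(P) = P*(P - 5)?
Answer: 0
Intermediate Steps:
l(P) = P*(-5 + P)
c(w, v) = 0
p(x, a) = a*x*(-5 + x) (p(x, a) = (x*(-5 + x))*a + 0 = a*x*(-5 + x) + 0 = a*x*(-5 + x))
p(E(0), -7)*(-5 + 3)² = (-7*0*(-5 + 0))*(-5 + 3)² = -7*0*(-5)*(-2)² = 0*4 = 0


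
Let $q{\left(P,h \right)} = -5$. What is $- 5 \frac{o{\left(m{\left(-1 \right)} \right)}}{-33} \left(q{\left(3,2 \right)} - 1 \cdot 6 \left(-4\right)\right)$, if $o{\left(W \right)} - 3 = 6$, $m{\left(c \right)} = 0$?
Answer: $\frac{285}{11} \approx 25.909$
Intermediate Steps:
$o{\left(W \right)} = 9$ ($o{\left(W \right)} = 3 + 6 = 9$)
$- 5 \frac{o{\left(m{\left(-1 \right)} \right)}}{-33} \left(q{\left(3,2 \right)} - 1 \cdot 6 \left(-4\right)\right) = - 5 \frac{1}{-33} \cdot 9 \left(-5 - 1 \cdot 6 \left(-4\right)\right) = - 5 \left(- \frac{1}{33}\right) 9 \left(-5 - 6 \left(-4\right)\right) = - 5 \left(- \frac{3 \left(-5 - -24\right)}{11}\right) = - 5 \left(- \frac{3 \left(-5 + 24\right)}{11}\right) = - 5 \left(\left(- \frac{3}{11}\right) 19\right) = \left(-5\right) \left(- \frac{57}{11}\right) = \frac{285}{11}$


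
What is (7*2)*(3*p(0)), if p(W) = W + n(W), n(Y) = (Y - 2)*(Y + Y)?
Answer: 0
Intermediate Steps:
n(Y) = 2*Y*(-2 + Y) (n(Y) = (-2 + Y)*(2*Y) = 2*Y*(-2 + Y))
p(W) = W + 2*W*(-2 + W)
(7*2)*(3*p(0)) = (7*2)*(3*(0*(-3 + 2*0))) = 14*(3*(0*(-3 + 0))) = 14*(3*(0*(-3))) = 14*(3*0) = 14*0 = 0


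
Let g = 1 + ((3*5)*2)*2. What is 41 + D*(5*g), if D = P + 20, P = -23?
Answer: -874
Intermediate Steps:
g = 61 (g = 1 + (15*2)*2 = 1 + 30*2 = 1 + 60 = 61)
D = -3 (D = -23 + 20 = -3)
41 + D*(5*g) = 41 - 15*61 = 41 - 3*305 = 41 - 915 = -874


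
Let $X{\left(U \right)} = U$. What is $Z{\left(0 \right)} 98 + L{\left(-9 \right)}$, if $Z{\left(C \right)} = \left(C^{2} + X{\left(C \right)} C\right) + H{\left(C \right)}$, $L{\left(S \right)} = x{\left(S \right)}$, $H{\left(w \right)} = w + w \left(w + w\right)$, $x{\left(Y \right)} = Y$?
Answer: $-9$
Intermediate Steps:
$H{\left(w \right)} = w + 2 w^{2}$ ($H{\left(w \right)} = w + w 2 w = w + 2 w^{2}$)
$L{\left(S \right)} = S$
$Z{\left(C \right)} = 2 C^{2} + C \left(1 + 2 C\right)$ ($Z{\left(C \right)} = \left(C^{2} + C C\right) + C \left(1 + 2 C\right) = \left(C^{2} + C^{2}\right) + C \left(1 + 2 C\right) = 2 C^{2} + C \left(1 + 2 C\right)$)
$Z{\left(0 \right)} 98 + L{\left(-9 \right)} = 0 \left(1 + 4 \cdot 0\right) 98 - 9 = 0 \left(1 + 0\right) 98 - 9 = 0 \cdot 1 \cdot 98 - 9 = 0 \cdot 98 - 9 = 0 - 9 = -9$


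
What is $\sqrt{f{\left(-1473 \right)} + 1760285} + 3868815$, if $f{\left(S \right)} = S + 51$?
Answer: $3868815 + \sqrt{1758863} \approx 3.8701 \cdot 10^{6}$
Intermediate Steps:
$f{\left(S \right)} = 51 + S$
$\sqrt{f{\left(-1473 \right)} + 1760285} + 3868815 = \sqrt{\left(51 - 1473\right) + 1760285} + 3868815 = \sqrt{-1422 + 1760285} + 3868815 = \sqrt{1758863} + 3868815 = 3868815 + \sqrt{1758863}$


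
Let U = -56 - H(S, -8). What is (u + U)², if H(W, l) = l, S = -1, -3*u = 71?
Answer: 46225/9 ≈ 5136.1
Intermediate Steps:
u = -71/3 (u = -⅓*71 = -71/3 ≈ -23.667)
U = -48 (U = -56 - 1*(-8) = -56 + 8 = -48)
(u + U)² = (-71/3 - 48)² = (-215/3)² = 46225/9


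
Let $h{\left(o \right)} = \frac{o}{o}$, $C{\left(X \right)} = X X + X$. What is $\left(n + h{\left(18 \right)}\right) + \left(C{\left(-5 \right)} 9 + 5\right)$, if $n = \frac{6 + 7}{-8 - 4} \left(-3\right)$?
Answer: $\frac{757}{4} \approx 189.25$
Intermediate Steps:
$C{\left(X \right)} = X + X^{2}$ ($C{\left(X \right)} = X^{2} + X = X + X^{2}$)
$h{\left(o \right)} = 1$
$n = \frac{13}{4}$ ($n = \frac{13}{-12} \left(-3\right) = 13 \left(- \frac{1}{12}\right) \left(-3\right) = \left(- \frac{13}{12}\right) \left(-3\right) = \frac{13}{4} \approx 3.25$)
$\left(n + h{\left(18 \right)}\right) + \left(C{\left(-5 \right)} 9 + 5\right) = \left(\frac{13}{4} + 1\right) + \left(- 5 \left(1 - 5\right) 9 + 5\right) = \frac{17}{4} + \left(\left(-5\right) \left(-4\right) 9 + 5\right) = \frac{17}{4} + \left(20 \cdot 9 + 5\right) = \frac{17}{4} + \left(180 + 5\right) = \frac{17}{4} + 185 = \frac{757}{4}$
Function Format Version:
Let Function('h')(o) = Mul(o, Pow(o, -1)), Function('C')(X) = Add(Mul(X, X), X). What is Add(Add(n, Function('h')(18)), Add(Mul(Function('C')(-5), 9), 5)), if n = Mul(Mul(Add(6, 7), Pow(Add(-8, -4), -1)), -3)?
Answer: Rational(757, 4) ≈ 189.25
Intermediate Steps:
Function('C')(X) = Add(X, Pow(X, 2)) (Function('C')(X) = Add(Pow(X, 2), X) = Add(X, Pow(X, 2)))
Function('h')(o) = 1
n = Rational(13, 4) (n = Mul(Mul(13, Pow(-12, -1)), -3) = Mul(Mul(13, Rational(-1, 12)), -3) = Mul(Rational(-13, 12), -3) = Rational(13, 4) ≈ 3.2500)
Add(Add(n, Function('h')(18)), Add(Mul(Function('C')(-5), 9), 5)) = Add(Add(Rational(13, 4), 1), Add(Mul(Mul(-5, Add(1, -5)), 9), 5)) = Add(Rational(17, 4), Add(Mul(Mul(-5, -4), 9), 5)) = Add(Rational(17, 4), Add(Mul(20, 9), 5)) = Add(Rational(17, 4), Add(180, 5)) = Add(Rational(17, 4), 185) = Rational(757, 4)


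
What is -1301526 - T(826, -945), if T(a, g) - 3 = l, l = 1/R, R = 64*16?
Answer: -1332765697/1024 ≈ -1.3015e+6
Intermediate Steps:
R = 1024
l = 1/1024 ≈ 0.00097656
T(a, g) = 3073/1024 (T(a, g) = 3 + 1/1024 = 3073/1024)
-1301526 - T(826, -945) = -1301526 - 1*3073/1024 = -1301526 - 3073/1024 = -1332765697/1024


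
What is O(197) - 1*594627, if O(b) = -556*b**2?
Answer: -22172431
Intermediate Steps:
O(197) - 1*594627 = -556*197**2 - 1*594627 = -556*38809 - 594627 = -21577804 - 594627 = -22172431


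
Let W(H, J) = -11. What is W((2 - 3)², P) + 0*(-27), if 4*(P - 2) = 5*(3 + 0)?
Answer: -11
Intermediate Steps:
P = 23/4 (P = 2 + (5*(3 + 0))/4 = 2 + (5*3)/4 = 2 + (¼)*15 = 2 + 15/4 = 23/4 ≈ 5.7500)
W((2 - 3)², P) + 0*(-27) = -11 + 0*(-27) = -11 + 0 = -11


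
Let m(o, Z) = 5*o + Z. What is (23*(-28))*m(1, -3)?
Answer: -1288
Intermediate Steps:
m(o, Z) = Z + 5*o
(23*(-28))*m(1, -3) = (23*(-28))*(-3 + 5*1) = -644*(-3 + 5) = -644*2 = -1288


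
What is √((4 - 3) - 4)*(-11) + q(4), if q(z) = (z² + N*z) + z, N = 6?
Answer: 44 - 11*I*√3 ≈ 44.0 - 19.053*I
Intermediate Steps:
q(z) = z² + 7*z (q(z) = (z² + 6*z) + z = z² + 7*z)
√((4 - 3) - 4)*(-11) + q(4) = √((4 - 3) - 4)*(-11) + 4*(7 + 4) = √(1 - 4)*(-11) + 4*11 = √(-3)*(-11) + 44 = (I*√3)*(-11) + 44 = -11*I*√3 + 44 = 44 - 11*I*√3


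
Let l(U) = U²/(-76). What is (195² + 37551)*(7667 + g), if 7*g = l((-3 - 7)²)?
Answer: 76876738536/133 ≈ 5.7802e+8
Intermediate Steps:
l(U) = -U²/76 (l(U) = U²*(-1/76) = -U²/76)
g = -2500/133 (g = (-(-3 - 7)⁴/76)/7 = (-((-10)²)²/76)/7 = (-1/76*100²)/7 = (-1/76*10000)/7 = (⅐)*(-2500/19) = -2500/133 ≈ -18.797)
(195² + 37551)*(7667 + g) = (195² + 37551)*(7667 - 2500/133) = (38025 + 37551)*(1017211/133) = 75576*(1017211/133) = 76876738536/133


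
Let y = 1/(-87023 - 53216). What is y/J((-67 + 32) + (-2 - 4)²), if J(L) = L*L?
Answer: -1/140239 ≈ -7.1307e-6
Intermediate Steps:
J(L) = L²
y = -1/140239 (y = 1/(-140239) = -1/140239 ≈ -7.1307e-6)
y/J((-67 + 32) + (-2 - 4)²) = -1/(140239*((-67 + 32) + (-2 - 4)²)²) = -1/(140239*(-35 + (-6)²)²) = -1/(140239*(-35 + 36)²) = -1/(140239*(1²)) = -1/140239/1 = -1/140239*1 = -1/140239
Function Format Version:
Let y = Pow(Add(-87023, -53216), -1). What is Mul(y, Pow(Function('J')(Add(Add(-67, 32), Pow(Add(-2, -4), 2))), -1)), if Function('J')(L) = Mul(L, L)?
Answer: Rational(-1, 140239) ≈ -7.1307e-6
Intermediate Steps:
Function('J')(L) = Pow(L, 2)
y = Rational(-1, 140239) (y = Pow(-140239, -1) = Rational(-1, 140239) ≈ -7.1307e-6)
Mul(y, Pow(Function('J')(Add(Add(-67, 32), Pow(Add(-2, -4), 2))), -1)) = Mul(Rational(-1, 140239), Pow(Pow(Add(Add(-67, 32), Pow(Add(-2, -4), 2)), 2), -1)) = Mul(Rational(-1, 140239), Pow(Pow(Add(-35, Pow(-6, 2)), 2), -1)) = Mul(Rational(-1, 140239), Pow(Pow(Add(-35, 36), 2), -1)) = Mul(Rational(-1, 140239), Pow(Pow(1, 2), -1)) = Mul(Rational(-1, 140239), Pow(1, -1)) = Mul(Rational(-1, 140239), 1) = Rational(-1, 140239)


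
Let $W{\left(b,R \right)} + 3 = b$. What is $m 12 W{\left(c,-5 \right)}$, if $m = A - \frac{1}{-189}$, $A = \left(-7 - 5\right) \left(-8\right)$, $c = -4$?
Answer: $- \frac{72580}{9} \approx -8064.4$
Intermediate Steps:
$A = 96$ ($A = \left(-12\right) \left(-8\right) = 96$)
$W{\left(b,R \right)} = -3 + b$
$m = \frac{18145}{189}$ ($m = 96 - \frac{1}{-189} = 96 - - \frac{1}{189} = 96 + \frac{1}{189} = \frac{18145}{189} \approx 96.005$)
$m 12 W{\left(c,-5 \right)} = \frac{18145 \cdot 12 \left(-3 - 4\right)}{189} = \frac{18145 \cdot 12 \left(-7\right)}{189} = \frac{18145}{189} \left(-84\right) = - \frac{72580}{9}$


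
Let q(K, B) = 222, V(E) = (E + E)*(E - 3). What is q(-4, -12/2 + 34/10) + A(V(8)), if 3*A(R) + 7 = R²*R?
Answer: 512659/3 ≈ 1.7089e+5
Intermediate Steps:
V(E) = 2*E*(-3 + E) (V(E) = (2*E)*(-3 + E) = 2*E*(-3 + E))
A(R) = -7/3 + R³/3 (A(R) = -7/3 + (R²*R)/3 = -7/3 + R³/3)
q(-4, -12/2 + 34/10) + A(V(8)) = 222 + (-7/3 + (2*8*(-3 + 8))³/3) = 222 + (-7/3 + (2*8*5)³/3) = 222 + (-7/3 + (⅓)*80³) = 222 + (-7/3 + (⅓)*512000) = 222 + (-7/3 + 512000/3) = 222 + 511993/3 = 512659/3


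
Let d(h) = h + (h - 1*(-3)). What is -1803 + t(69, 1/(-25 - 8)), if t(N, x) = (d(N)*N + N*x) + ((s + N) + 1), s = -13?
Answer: 87790/11 ≈ 7980.9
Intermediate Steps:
d(h) = 3 + 2*h (d(h) = h + (h + 3) = h + (3 + h) = 3 + 2*h)
t(N, x) = -12 + N + N*x + N*(3 + 2*N) (t(N, x) = ((3 + 2*N)*N + N*x) + ((-13 + N) + 1) = (N*(3 + 2*N) + N*x) + (-12 + N) = (N*x + N*(3 + 2*N)) + (-12 + N) = -12 + N + N*x + N*(3 + 2*N))
-1803 + t(69, 1/(-25 - 8)) = -1803 + (-12 + 69 + 69/(-25 - 8) + 69*(3 + 2*69)) = -1803 + (-12 + 69 + 69/(-33) + 69*(3 + 138)) = -1803 + (-12 + 69 + 69*(-1/33) + 69*141) = -1803 + (-12 + 69 - 23/11 + 9729) = -1803 + 107623/11 = 87790/11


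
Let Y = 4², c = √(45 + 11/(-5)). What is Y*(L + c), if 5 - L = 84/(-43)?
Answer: 4784/43 + 16*√1070/5 ≈ 215.93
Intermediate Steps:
c = √1070/5 (c = √(45 + 11*(-⅕)) = √(45 - 11/5) = √(214/5) = √1070/5 ≈ 6.5422)
Y = 16
L = 299/43 (L = 5 - 84/(-43) = 5 - 84*(-1)/43 = 5 - 1*(-84/43) = 5 + 84/43 = 299/43 ≈ 6.9535)
Y*(L + c) = 16*(299/43 + √1070/5) = 4784/43 + 16*√1070/5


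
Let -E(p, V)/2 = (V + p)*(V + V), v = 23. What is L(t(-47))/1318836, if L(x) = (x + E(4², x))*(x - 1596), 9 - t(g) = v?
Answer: -39445/329709 ≈ -0.11964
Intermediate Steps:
E(p, V) = -4*V*(V + p) (E(p, V) = -2*(V + p)*(V + V) = -2*(V + p)*2*V = -4*V*(V + p))
t(g) = -14 (t(g) = 9 - 1*23 = 9 - 23 = -14)
L(x) = (-1596 + x)*(x - 4*x*(16 + x)) (L(x) = (x - 4*x*(x + 4²))*(x - 1596) = (x - 4*x*(x + 16))*(-1596 + x) = (x - 4*x*(16 + x))*(-1596 + x) = (-1596 + x)*(x - 4*x*(16 + x)))
L(t(-47))/1318836 = -14*(100548 - 4*(-14)² + 6321*(-14))/1318836 = -14*(100548 - 4*196 - 88494)*(1/1318836) = -14*(100548 - 784 - 88494)*(1/1318836) = -14*11270*(1/1318836) = -157780*1/1318836 = -39445/329709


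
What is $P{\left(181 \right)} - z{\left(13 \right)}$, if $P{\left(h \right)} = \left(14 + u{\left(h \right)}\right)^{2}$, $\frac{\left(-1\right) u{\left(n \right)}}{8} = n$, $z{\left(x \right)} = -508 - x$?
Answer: $2056877$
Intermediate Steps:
$u{\left(n \right)} = - 8 n$
$P{\left(h \right)} = \left(14 - 8 h\right)^{2}$
$P{\left(181 \right)} - z{\left(13 \right)} = 4 \left(-7 + 4 \cdot 181\right)^{2} - \left(-508 - 13\right) = 4 \left(-7 + 724\right)^{2} - \left(-508 - 13\right) = 4 \cdot 717^{2} - -521 = 4 \cdot 514089 + 521 = 2056356 + 521 = 2056877$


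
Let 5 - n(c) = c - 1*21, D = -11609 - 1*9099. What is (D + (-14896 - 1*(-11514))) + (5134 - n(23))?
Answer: -18959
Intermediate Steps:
D = -20708 (D = -11609 - 9099 = -20708)
n(c) = 26 - c (n(c) = 5 - (c - 1*21) = 5 - (c - 21) = 5 - (-21 + c) = 5 + (21 - c) = 26 - c)
(D + (-14896 - 1*(-11514))) + (5134 - n(23)) = (-20708 + (-14896 - 1*(-11514))) + (5134 - (26 - 1*23)) = (-20708 + (-14896 + 11514)) + (5134 - (26 - 23)) = (-20708 - 3382) + (5134 - 1*3) = -24090 + (5134 - 3) = -24090 + 5131 = -18959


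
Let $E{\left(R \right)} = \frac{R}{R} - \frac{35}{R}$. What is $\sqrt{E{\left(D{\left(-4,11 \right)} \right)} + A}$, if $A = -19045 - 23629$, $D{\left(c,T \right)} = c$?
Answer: $\frac{i \sqrt{170657}}{2} \approx 206.55 i$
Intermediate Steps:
$A = -42674$ ($A = -19045 - 23629 = -42674$)
$E{\left(R \right)} = 1 - \frac{35}{R}$
$\sqrt{E{\left(D{\left(-4,11 \right)} \right)} + A} = \sqrt{\frac{-35 - 4}{-4} - 42674} = \sqrt{\left(- \frac{1}{4}\right) \left(-39\right) - 42674} = \sqrt{\frac{39}{4} - 42674} = \sqrt{- \frac{170657}{4}} = \frac{i \sqrt{170657}}{2}$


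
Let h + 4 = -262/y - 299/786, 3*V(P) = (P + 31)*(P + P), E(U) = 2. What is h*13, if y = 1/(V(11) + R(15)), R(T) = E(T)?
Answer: -829950719/786 ≈ -1.0559e+6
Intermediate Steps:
R(T) = 2
V(P) = 2*P*(31 + P)/3 (V(P) = ((P + 31)*(P + P))/3 = ((31 + P)*(2*P))/3 = (2*P*(31 + P))/3 = 2*P*(31 + P)/3)
y = 1/310 (y = 1/((⅔)*11*(31 + 11) + 2) = 1/((⅔)*11*42 + 2) = 1/(308 + 2) = 1/310 ≈ 0.0032258)
h = -63842363/786 (h = -4 + (-262/1/310 - 299/786) = -4 + (-262*310 - 299*1/786) = -4 + (-81220 - 299/786) = -4 - 63839219/786 = -63842363/786 ≈ -81224.)
h*13 = -63842363/786*13 = -829950719/786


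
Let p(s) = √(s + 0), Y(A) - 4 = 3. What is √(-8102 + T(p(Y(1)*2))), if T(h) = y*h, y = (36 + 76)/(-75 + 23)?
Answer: √(-1369238 - 364*√14)/13 ≈ 90.056*I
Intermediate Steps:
Y(A) = 7 (Y(A) = 4 + 3 = 7)
y = -28/13 (y = 112/(-52) = 112*(-1/52) = -28/13 ≈ -2.1538)
p(s) = √s
T(h) = -28*h/13
√(-8102 + T(p(Y(1)*2))) = √(-8102 - 28*√14/13)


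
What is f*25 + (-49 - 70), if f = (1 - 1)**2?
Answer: -119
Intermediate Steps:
f = 0 (f = 0**2 = 0)
f*25 + (-49 - 70) = 0*25 + (-49 - 70) = 0 - 119 = -119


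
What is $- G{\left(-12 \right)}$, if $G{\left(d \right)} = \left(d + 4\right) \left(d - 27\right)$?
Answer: $-312$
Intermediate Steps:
$G{\left(d \right)} = \left(-27 + d\right) \left(4 + d\right)$ ($G{\left(d \right)} = \left(4 + d\right) \left(-27 + d\right) = \left(-27 + d\right) \left(4 + d\right)$)
$- G{\left(-12 \right)} = - (-108 + \left(-12\right)^{2} - -276) = - (-108 + 144 + 276) = \left(-1\right) 312 = -312$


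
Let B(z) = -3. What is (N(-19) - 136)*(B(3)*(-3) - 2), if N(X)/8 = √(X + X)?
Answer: -952 + 56*I*√38 ≈ -952.0 + 345.21*I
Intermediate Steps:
N(X) = 8*√2*√X (N(X) = 8*√(X + X) = 8*√(2*X) = 8*(√2*√X) = 8*√2*√X)
(N(-19) - 136)*(B(3)*(-3) - 2) = (8*√2*√(-19) - 136)*(-3*(-3) - 2) = (8*√2*(I*√19) - 136)*(9 - 2) = (8*I*√38 - 136)*7 = (-136 + 8*I*√38)*7 = -952 + 56*I*√38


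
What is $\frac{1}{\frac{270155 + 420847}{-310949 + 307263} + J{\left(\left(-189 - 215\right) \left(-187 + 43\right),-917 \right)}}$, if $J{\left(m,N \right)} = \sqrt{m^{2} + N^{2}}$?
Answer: $\frac{636758343}{11498515270423384} + \frac{3396649 \sqrt{3385287865}}{11498515270423384} \approx 1.7243 \cdot 10^{-5}$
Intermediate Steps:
$J{\left(m,N \right)} = \sqrt{N^{2} + m^{2}}$
$\frac{1}{\frac{270155 + 420847}{-310949 + 307263} + J{\left(\left(-189 - 215\right) \left(-187 + 43\right),-917 \right)}} = \frac{1}{\frac{270155 + 420847}{-310949 + 307263} + \sqrt{\left(-917\right)^{2} + \left(\left(-189 - 215\right) \left(-187 + 43\right)\right)^{2}}} = \frac{1}{\frac{691002}{-3686} + \sqrt{840889 + \left(\left(-404\right) \left(-144\right)\right)^{2}}} = \frac{1}{691002 \left(- \frac{1}{3686}\right) + \sqrt{840889 + 58176^{2}}} = \frac{1}{- \frac{345501}{1843} + \sqrt{840889 + 3384446976}} = \frac{1}{- \frac{345501}{1843} + \sqrt{3385287865}}$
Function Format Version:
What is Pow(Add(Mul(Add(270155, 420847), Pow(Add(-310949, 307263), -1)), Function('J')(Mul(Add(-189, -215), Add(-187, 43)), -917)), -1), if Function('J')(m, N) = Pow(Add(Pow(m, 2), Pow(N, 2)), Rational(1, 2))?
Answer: Add(Rational(636758343, 11498515270423384), Mul(Rational(3396649, 11498515270423384), Pow(3385287865, Rational(1, 2)))) ≈ 1.7243e-5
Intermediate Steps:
Function('J')(m, N) = Pow(Add(Pow(N, 2), Pow(m, 2)), Rational(1, 2))
Pow(Add(Mul(Add(270155, 420847), Pow(Add(-310949, 307263), -1)), Function('J')(Mul(Add(-189, -215), Add(-187, 43)), -917)), -1) = Pow(Add(Mul(Add(270155, 420847), Pow(Add(-310949, 307263), -1)), Pow(Add(Pow(-917, 2), Pow(Mul(Add(-189, -215), Add(-187, 43)), 2)), Rational(1, 2))), -1) = Pow(Add(Mul(691002, Pow(-3686, -1)), Pow(Add(840889, Pow(Mul(-404, -144), 2)), Rational(1, 2))), -1) = Pow(Add(Mul(691002, Rational(-1, 3686)), Pow(Add(840889, Pow(58176, 2)), Rational(1, 2))), -1) = Pow(Add(Rational(-345501, 1843), Pow(Add(840889, 3384446976), Rational(1, 2))), -1) = Pow(Add(Rational(-345501, 1843), Pow(3385287865, Rational(1, 2))), -1)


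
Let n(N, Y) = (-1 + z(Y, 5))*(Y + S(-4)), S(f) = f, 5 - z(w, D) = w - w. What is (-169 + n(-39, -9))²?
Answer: 48841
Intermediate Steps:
z(w, D) = 5 (z(w, D) = 5 - (w - w) = 5 - 1*0 = 5 + 0 = 5)
n(N, Y) = -16 + 4*Y (n(N, Y) = (-1 + 5)*(Y - 4) = 4*(-4 + Y) = -16 + 4*Y)
(-169 + n(-39, -9))² = (-169 + (-16 + 4*(-9)))² = (-169 + (-16 - 36))² = (-169 - 52)² = (-221)² = 48841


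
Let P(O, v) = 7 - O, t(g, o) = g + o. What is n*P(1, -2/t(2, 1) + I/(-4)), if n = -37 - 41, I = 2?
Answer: -468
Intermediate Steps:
n = -78
n*P(1, -2/t(2, 1) + I/(-4)) = -78*(7 - 1*1) = -78*(7 - 1) = -78*6 = -468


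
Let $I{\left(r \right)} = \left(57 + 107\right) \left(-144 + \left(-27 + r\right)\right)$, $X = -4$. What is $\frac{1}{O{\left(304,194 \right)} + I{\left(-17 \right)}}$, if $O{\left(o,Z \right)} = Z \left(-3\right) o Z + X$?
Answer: $- \frac{1}{34354868} \approx -2.9108 \cdot 10^{-8}$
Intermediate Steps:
$I{\left(r \right)} = -28044 + 164 r$ ($I{\left(r \right)} = 164 \left(-171 + r\right) = -28044 + 164 r$)
$O{\left(o,Z \right)} = -4 - 3 o Z^{2}$ ($O{\left(o,Z \right)} = Z \left(-3\right) o Z - 4 = - 3 Z o Z - 4 = - 3 o Z^{2} - 4 = -4 - 3 o Z^{2}$)
$\frac{1}{O{\left(304,194 \right)} + I{\left(-17 \right)}} = \frac{1}{\left(-4 - 912 \cdot 194^{2}\right) + \left(-28044 + 164 \left(-17\right)\right)} = \frac{1}{\left(-4 - 912 \cdot 37636\right) - 30832} = \frac{1}{\left(-4 - 34324032\right) - 30832} = \frac{1}{-34324036 - 30832} = \frac{1}{-34354868} = - \frac{1}{34354868}$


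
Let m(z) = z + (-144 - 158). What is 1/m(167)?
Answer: -1/135 ≈ -0.0074074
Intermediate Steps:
m(z) = -302 + z (m(z) = z - 302 = -302 + z)
1/m(167) = 1/(-302 + 167) = 1/(-135) = -1/135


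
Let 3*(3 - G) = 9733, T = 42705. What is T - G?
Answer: 137839/3 ≈ 45946.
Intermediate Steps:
G = -9724/3 (G = 3 - 1/3*9733 = 3 - 9733/3 = -9724/3 ≈ -3241.3)
T - G = 42705 - 1*(-9724/3) = 42705 + 9724/3 = 137839/3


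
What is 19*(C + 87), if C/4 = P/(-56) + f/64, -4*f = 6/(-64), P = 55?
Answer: 22627727/14336 ≈ 1578.4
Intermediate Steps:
f = 3/128 (f = -3/(2*(-64)) = -3*(-1)/(2*64) = -1/4*(-3/32) = 3/128 ≈ 0.023438)
C = -56299/14336 (C = 4*(55/(-56) + (3/128)/64) = 4*(55*(-1/56) + (3/128)*(1/64)) = 4*(-55/56 + 3/8192) = 4*(-56299/57344) = -56299/14336 ≈ -3.9271)
19*(C + 87) = 19*(-56299/14336 + 87) = 19*(1190933/14336) = 22627727/14336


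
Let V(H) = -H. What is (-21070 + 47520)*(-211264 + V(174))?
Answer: -5592535100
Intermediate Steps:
(-21070 + 47520)*(-211264 + V(174)) = (-21070 + 47520)*(-211264 - 1*174) = 26450*(-211264 - 174) = 26450*(-211438) = -5592535100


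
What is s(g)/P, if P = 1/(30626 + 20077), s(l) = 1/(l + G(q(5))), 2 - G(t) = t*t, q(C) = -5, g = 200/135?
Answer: -1368981/581 ≈ -2356.3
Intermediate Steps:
g = 40/27 (g = 200*(1/135) = 40/27 ≈ 1.4815)
G(t) = 2 - t**2 (G(t) = 2 - t*t = 2 - t**2)
s(l) = 1/(-23 + l) (s(l) = 1/(l + (2 - 1*(-5)**2)) = 1/(l + (2 - 1*25)) = 1/(l + (2 - 25)) = 1/(l - 23) = 1/(-23 + l))
P = 1/50703 ≈ 1.9723e-5
s(g)/P = 1/((-23 + 40/27)*(1/50703)) = 50703/(-581/27) = -27/581*50703 = -1368981/581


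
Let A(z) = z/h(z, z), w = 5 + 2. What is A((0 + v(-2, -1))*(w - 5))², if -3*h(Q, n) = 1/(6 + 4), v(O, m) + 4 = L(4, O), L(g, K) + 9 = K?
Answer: 810000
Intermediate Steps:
L(g, K) = -9 + K
w = 7
v(O, m) = -13 + O (v(O, m) = -4 + (-9 + O) = -13 + O)
h(Q, n) = -1/30 (h(Q, n) = -1/(3*(6 + 4)) = -⅓/10 = -⅓*⅒ = -1/30)
A(z) = -30*z (A(z) = z/(-1/30) = z*(-30) = -30*z)
A((0 + v(-2, -1))*(w - 5))² = (-30*(0 + (-13 - 2))*(7 - 5))² = (-30*(0 - 15)*2)² = (-(-450)*2)² = (-30*(-30))² = 900² = 810000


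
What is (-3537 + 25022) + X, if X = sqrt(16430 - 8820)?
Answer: 21485 + sqrt(7610) ≈ 21572.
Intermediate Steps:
X = sqrt(7610) ≈ 87.235
(-3537 + 25022) + X = (-3537 + 25022) + sqrt(7610) = 21485 + sqrt(7610)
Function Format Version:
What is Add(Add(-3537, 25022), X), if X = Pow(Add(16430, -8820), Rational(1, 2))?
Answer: Add(21485, Pow(7610, Rational(1, 2))) ≈ 21572.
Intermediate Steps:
X = Pow(7610, Rational(1, 2)) ≈ 87.235
Add(Add(-3537, 25022), X) = Add(Add(-3537, 25022), Pow(7610, Rational(1, 2))) = Add(21485, Pow(7610, Rational(1, 2)))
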